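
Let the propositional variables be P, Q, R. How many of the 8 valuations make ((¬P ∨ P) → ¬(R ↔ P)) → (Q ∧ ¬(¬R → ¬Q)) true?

5

Initial set: {(((¬P ∨ P) → ¬(R ↔ P)) → (Q ∧ ¬(¬R → ¬Q)))}.
(((¬P ∨ P) → ¬(R ↔ P)) → (Q ∧ ¬(¬R → ¬Q))): β-rule — branch into ¬((¬P ∨ P) → ¬(R ↔ P))  //  (Q ∧ ¬(¬R → ¬Q)).
  branch 1 (add ¬((¬P ∨ P) → ¬(R ↔ P))):
    ¬((¬P ∨ P) → ¬(R ↔ P)): α-rule — add (¬P ∨ P), ¬¬(R ↔ P).
    (¬P ∨ P): β-rule — branch into ¬P  //  P.
      branch 1.1 (add ¬P):
        ¬¬(R ↔ P): β-rule — branch into R, P  //  ¬R, ¬P.
          branch 1.1.1 (add R, P):
            × closes — contains both P and ¬P.
          branch 1.1.2 (add ¬R, ¬P):
            ○ open, literals {P=false, R=false}.
      branch 1.2 (add P):
        ¬¬(R ↔ P): β-rule — branch into R, P  //  ¬R, ¬P.
          branch 1.2.1 (add R, P):
            ○ open, literals {P=true, R=true}.
          branch 1.2.2 (add ¬R, ¬P):
            × closes — contains both P and ¬P.
  branch 2 (add (Q ∧ ¬(¬R → ¬Q))):
    (Q ∧ ¬(¬R → ¬Q)): α-rule — add Q, ¬(¬R → ¬Q).
    ¬(¬R → ¬Q): α-rule — add ¬R, ¬¬Q.
    ○ open, literals {Q=true, R=false}.
2 branches closed, 3 open.
Each open branch fixes some atoms; the unmentioned ones are free. Counting distinct full assignments: branch {P=false, R=false} (Q) contributes 2 new; branch {P=true, R=true} (Q) contributes 2 new; branch {Q=true, R=false} (P) contributes 1 new. Total: 5.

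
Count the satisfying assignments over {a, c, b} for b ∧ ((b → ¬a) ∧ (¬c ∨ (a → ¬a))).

2

Initial set: {T (b ∧ ((b → ¬a) ∧ (¬c ∨ (a → ¬a))))}.
T (b ∧ ((b → ¬a) ∧ (¬c ∨ (a → ¬a)))): α-rule — add T b, T ((b → ¬a) ∧ (¬c ∨ (a → ¬a))).
T ((b → ¬a) ∧ (¬c ∨ (a → ¬a))): α-rule — add T (b → ¬a), T (¬c ∨ (a → ¬a)).
T (b → ¬a): β-rule — branch into F b  //  T ¬a.
  branch 1 (add F b):
    × closes — contains both b and ¬b.
  branch 2 (add T ¬a):
    T (¬c ∨ (a → ¬a)): β-rule — branch into T ¬c  //  T (a → ¬a).
      branch 2.1 (add T ¬c):
        ○ open, literals {a=false, b=true, c=false}.
      branch 2.2 (add T (a → ¬a)):
        T (a → ¬a): β-rule — branch into F a  //  T ¬a.
          branch 2.2.1 (add F a):
            ○ open, literals {a=false, b=true}.
          branch 2.2.2 (add T ¬a):
            ○ open, literals {a=false, b=true}.
1 branch closed, 3 open.
Each open branch fixes some atoms; the unmentioned ones are free. Counting distinct full assignments: branch {a=false, b=true, c=false} (none free) contributes 1 new; branch {a=false, b=true} (c) contributes 1 new; branch {a=false, b=true} (c) contributes 0 new. Total: 2.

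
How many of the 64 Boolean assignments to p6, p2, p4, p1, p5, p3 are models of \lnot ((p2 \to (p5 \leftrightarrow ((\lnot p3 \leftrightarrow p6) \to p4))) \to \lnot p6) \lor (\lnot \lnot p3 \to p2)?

56

Initial set: {(\lnot ((p2 \to (p5 \leftrightarrow ((\lnot p3 \leftrightarrow p6) \to p4))) \to \lnot p6) \lor (\lnot \lnot p3 \to p2))}.
(\lnot ((p2 \to (p5 \leftrightarrow ((\lnot p3 \leftrightarrow p6) \to p4))) \to \lnot p6) \lor (\lnot \lnot p3 \to p2)): β-rule — branch into \lnot ((p2 \to (p5 \leftrightarrow ((\lnot p3 \leftrightarrow p6) \to p4))) \to \lnot p6)  //  (\lnot \lnot p3 \to p2).
  branch 1 (add \lnot ((p2 \to (p5 \leftrightarrow ((\lnot p3 \leftrightarrow p6) \to p4))) \to \lnot p6)):
    \lnot ((p2 \to (p5 \leftrightarrow ((\lnot p3 \leftrightarrow p6) \to p4))) \to \lnot p6): α-rule — add (p2 \to (p5 \leftrightarrow ((\lnot p3 \leftrightarrow p6) \to p4))), \lnot \lnot p6.
    (p2 \to (p5 \leftrightarrow ((\lnot p3 \leftrightarrow p6) \to p4))): β-rule — branch into \lnot p2  //  (p5 \leftrightarrow ((\lnot p3 \leftrightarrow p6) \to p4)).
      branch 1.1 (add \lnot p2):
        ○ open, literals {p2=false, p6=true}.
      branch 1.2 (add (p5 \leftrightarrow ((\lnot p3 \leftrightarrow p6) \to p4))):
        (p5 \leftrightarrow ((\lnot p3 \leftrightarrow p6) \to p4)): β-rule — branch into p5, ((\lnot p3 \leftrightarrow p6) \to p4)  //  \lnot p5, \lnot ((\lnot p3 \leftrightarrow p6) \to p4).
          branch 1.2.1 (add p5, ((\lnot p3 \leftrightarrow p6) \to p4)):
            ((\lnot p3 \leftrightarrow p6) \to p4): β-rule — branch into \lnot (\lnot p3 \leftrightarrow p6)  //  p4.
              branch 1.2.1.1 (add \lnot (\lnot p3 \leftrightarrow p6)):
                \lnot (\lnot p3 \leftrightarrow p6): β-rule — branch into \lnot p3, \lnot p6  //  \lnot \lnot p3, p6.
                  branch 1.2.1.1.1 (add \lnot p3, \lnot p6):
                    × closes — contains both p6 and \lnot p6.
                  branch 1.2.1.1.2 (add \lnot \lnot p3, p6):
                    ○ open, literals {p3=true, p5=true, p6=true}.
              branch 1.2.1.2 (add p4):
                ○ open, literals {p4=true, p5=true, p6=true}.
          branch 1.2.2 (add \lnot p5, \lnot ((\lnot p3 \leftrightarrow p6) \to p4)):
            \lnot ((\lnot p3 \leftrightarrow p6) \to p4): α-rule — add (\lnot p3 \leftrightarrow p6), \lnot p4.
            (\lnot p3 \leftrightarrow p6): β-rule — branch into \lnot p3, p6  //  \lnot \lnot p3, \lnot p6.
              branch 1.2.2.1 (add \lnot p3, p6):
                ○ open, literals {p3=false, p4=false, p5=false, p6=true}.
              branch 1.2.2.2 (add \lnot \lnot p3, \lnot p6):
                × closes — contains both p6 and \lnot p6.
  branch 2 (add (\lnot \lnot p3 \to p2)):
    (\lnot \lnot p3 \to p2): β-rule — branch into \lnot \lnot \lnot p3  //  p2.
      branch 2.1 (add \lnot \lnot \lnot p3):
        \lnot \lnot \lnot p3: drop double negation, giving \lnot p3.
        ○ open, literals {p3=false}.
      branch 2.2 (add p2):
        ○ open, literals {p2=true}.
2 branches closed, 6 open.
Each open branch fixes some atoms; the unmentioned ones are free. Counting distinct full assignments: branch {p2=false, p6=true} (p4, p1, p5, p3) contributes 16 new; branch {p3=true, p5=true, p6=true} (p2, p4, p1) contributes 4 new; branch {p4=true, p5=true, p6=true} (p2, p1, p3) contributes 2 new; branch {p3=false, p4=false, p5=false, p6=true} (p2, p1) contributes 2 new; branch {p3=false} (p6, p2, p4, p1, p5) contributes 20 new; branch {p2=true} (p6, p4, p1, p5, p3) contributes 12 new. Total: 56.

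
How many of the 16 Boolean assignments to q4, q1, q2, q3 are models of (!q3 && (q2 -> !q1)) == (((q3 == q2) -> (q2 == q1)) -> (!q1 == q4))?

Initial set: {((!q3 && (q2 -> !q1)) == (((q3 == q2) -> (q2 == q1)) -> (!q1 == q4)))}.
((!q3 && (q2 -> !q1)) == (((q3 == q2) -> (q2 == q1)) -> (!q1 == q4))): β-rule — branch into (!q3 && (q2 -> !q1)), (((q3 == q2) -> (q2 == q1)) -> (!q1 == q4))  //  !(!q3 && (q2 -> !q1)), !(((q3 == q2) -> (q2 == q1)) -> (!q1 == q4)).
  branch 1 (add (!q3 && (q2 -> !q1)), (((q3 == q2) -> (q2 == q1)) -> (!q1 == q4))):
    (!q3 && (q2 -> !q1)): α-rule — add !q3, (q2 -> !q1).
    (((q3 == q2) -> (q2 == q1)) -> (!q1 == q4)): β-rule — branch into !((q3 == q2) -> (q2 == q1))  //  (!q1 == q4).
      branch 1.1 (add !((q3 == q2) -> (q2 == q1))):
        !((q3 == q2) -> (q2 == q1)): α-rule — add (q3 == q2), !(q2 == q1).
        (q2 -> !q1): β-rule — branch into !q2  //  !q1.
          branch 1.1.1 (add !q2):
            (q3 == q2): β-rule — branch into q3, q2  //  !q3, !q2.
              branch 1.1.1.1 (add q3, q2):
                × closes — contains both q3 and !q3.
              branch 1.1.1.2 (add !q3, !q2):
                !(q2 == q1): β-rule — branch into q2, !q1  //  !q2, q1.
                  branch 1.1.1.2.1 (add q2, !q1):
                    × closes — contains both q2 and !q2.
                  branch 1.1.1.2.2 (add !q2, q1):
                    ○ open, literals {q1=true, q2=false, q3=false}.
          branch 1.1.2 (add !q1):
            (q3 == q2): β-rule — branch into q3, q2  //  !q3, !q2.
              branch 1.1.2.1 (add q3, q2):
                × closes — contains both q3 and !q3.
              branch 1.1.2.2 (add !q3, !q2):
                !(q2 == q1): β-rule — branch into q2, !q1  //  !q2, q1.
                  branch 1.1.2.2.1 (add q2, !q1):
                    × closes — contains both q2 and !q2.
                  branch 1.1.2.2.2 (add !q2, q1):
                    × closes — contains both q1 and !q1.
      branch 1.2 (add (!q1 == q4)):
        (q2 -> !q1): β-rule — branch into !q2  //  !q1.
          branch 1.2.1 (add !q2):
            (!q1 == q4): β-rule — branch into !q1, q4  //  !!q1, !q4.
              branch 1.2.1.1 (add !q1, q4):
                ○ open, literals {q1=false, q2=false, q3=false, q4=true}.
              branch 1.2.1.2 (add !!q1, !q4):
                ○ open, literals {q1=true, q2=false, q3=false, q4=false}.
          branch 1.2.2 (add !q1):
            (!q1 == q4): β-rule — branch into !q1, q4  //  !!q1, !q4.
              branch 1.2.2.1 (add !q1, q4):
                ○ open, literals {q1=false, q3=false, q4=true}.
              branch 1.2.2.2 (add !!q1, !q4):
                × closes — contains both q1 and !q1.
  branch 2 (add !(!q3 && (q2 -> !q1)), !(((q3 == q2) -> (q2 == q1)) -> (!q1 == q4))):
    !(((q3 == q2) -> (q2 == q1)) -> (!q1 == q4)): α-rule — add ((q3 == q2) -> (q2 == q1)), !(!q1 == q4).
    !(!q3 && (q2 -> !q1)): β-rule — branch into !!q3  //  !(q2 -> !q1).
      branch 2.1 (add !!q3):
        ((q3 == q2) -> (q2 == q1)): β-rule — branch into !(q3 == q2)  //  (q2 == q1).
          branch 2.1.1 (add !(q3 == q2)):
            !(!q1 == q4): β-rule — branch into !q1, !q4  //  !!q1, q4.
              branch 2.1.1.1 (add !q1, !q4):
                !(q3 == q2): β-rule — branch into q3, !q2  //  !q3, q2.
                  branch 2.1.1.1.1 (add q3, !q2):
                    ○ open, literals {q1=false, q2=false, q3=true, q4=false}.
                  branch 2.1.1.1.2 (add !q3, q2):
                    × closes — contains both q3 and !q3.
              branch 2.1.1.2 (add !!q1, q4):
                !(q3 == q2): β-rule — branch into q3, !q2  //  !q3, q2.
                  branch 2.1.1.2.1 (add q3, !q2):
                    ○ open, literals {q1=true, q2=false, q3=true, q4=true}.
                  branch 2.1.1.2.2 (add !q3, q2):
                    × closes — contains both q3 and !q3.
          branch 2.1.2 (add (q2 == q1)):
            !(!q1 == q4): β-rule — branch into !q1, !q4  //  !!q1, q4.
              branch 2.1.2.1 (add !q1, !q4):
                (q2 == q1): β-rule — branch into q2, q1  //  !q2, !q1.
                  branch 2.1.2.1.1 (add q2, q1):
                    × closes — contains both q1 and !q1.
                  branch 2.1.2.1.2 (add !q2, !q1):
                    ○ open, literals {q1=false, q2=false, q3=true, q4=false}.
              branch 2.1.2.2 (add !!q1, q4):
                (q2 == q1): β-rule — branch into q2, q1  //  !q2, !q1.
                  branch 2.1.2.2.1 (add q2, q1):
                    ○ open, literals {q1=true, q2=true, q3=true, q4=true}.
                  branch 2.1.2.2.2 (add !q2, !q1):
                    × closes — contains both q1 and !q1.
      branch 2.2 (add !(q2 -> !q1)):
        !(q2 -> !q1): α-rule — add q2, !!q1.
        ((q3 == q2) -> (q2 == q1)): β-rule — branch into !(q3 == q2)  //  (q2 == q1).
          branch 2.2.1 (add !(q3 == q2)):
            !(!q1 == q4): β-rule — branch into !q1, !q4  //  !!q1, q4.
              branch 2.2.1.1 (add !q1, !q4):
                × closes — contains both q1 and !q1.
              branch 2.2.1.2 (add !!q1, q4):
                !(q3 == q2): β-rule — branch into q3, !q2  //  !q3, q2.
                  branch 2.2.1.2.1 (add q3, !q2):
                    × closes — contains both q2 and !q2.
                  branch 2.2.1.2.2 (add !q3, q2):
                    ○ open, literals {q1=true, q2=true, q3=false, q4=true}.
          branch 2.2.2 (add (q2 == q1)):
            !(!q1 == q4): β-rule — branch into !q1, !q4  //  !!q1, q4.
              branch 2.2.2.1 (add !q1, !q4):
                × closes — contains both q1 and !q1.
              branch 2.2.2.2 (add !!q1, q4):
                (q2 == q1): β-rule — branch into q2, q1  //  !q2, !q1.
                  branch 2.2.2.2.1 (add q2, q1):
                    ○ open, literals {q1=true, q2=true, q4=true}.
                  branch 2.2.2.2.2 (add !q2, !q1):
                    × closes — contains both q2 and !q2.
14 branches closed, 10 open.
Each open branch fixes some atoms; the unmentioned ones are free. Counting distinct full assignments: branch {q1=true, q2=false, q3=false} (q4) contributes 2 new; branch {q1=false, q2=false, q3=false, q4=true} (none free) contributes 1 new; branch {q1=true, q2=false, q3=false, q4=false} (none free) contributes 0 new; branch {q1=false, q3=false, q4=true} (q2) contributes 1 new; branch {q1=false, q2=false, q3=true, q4=false} (none free) contributes 1 new; branch {q1=true, q2=false, q3=true, q4=true} (none free) contributes 1 new; branch {q1=false, q2=false, q3=true, q4=false} (none free) contributes 0 new; branch {q1=true, q2=true, q3=true, q4=true} (none free) contributes 1 new; branch {q1=true, q2=true, q3=false, q4=true} (none free) contributes 1 new; branch {q1=true, q2=true, q4=true} (q3) contributes 0 new. Total: 8.

8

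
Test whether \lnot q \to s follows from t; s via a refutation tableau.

Initial set: {t; s; \lnot (\lnot q \to s)}.
\lnot (\lnot q \to s): α-rule — add \lnot q, \lnot s.
× closes — contains both s and \lnot s.
All 1 branch closes.
Every branch closed, so the premises entail the conclusion.

Yes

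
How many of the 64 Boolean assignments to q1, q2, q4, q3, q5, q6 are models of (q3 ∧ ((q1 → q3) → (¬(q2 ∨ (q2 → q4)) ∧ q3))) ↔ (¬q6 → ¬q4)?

16

Initial set: {((q3 ∧ ((q1 → q3) → (¬(q2 ∨ (q2 → q4)) ∧ q3))) ↔ (¬q6 → ¬q4))}.
((q3 ∧ ((q1 → q3) → (¬(q2 ∨ (q2 → q4)) ∧ q3))) ↔ (¬q6 → ¬q4)): β-rule — branch into (q3 ∧ ((q1 → q3) → (¬(q2 ∨ (q2 → q4)) ∧ q3))), (¬q6 → ¬q4)  //  ¬(q3 ∧ ((q1 → q3) → (¬(q2 ∨ (q2 → q4)) ∧ q3))), ¬(¬q6 → ¬q4).
  branch 1 (add (q3 ∧ ((q1 → q3) → (¬(q2 ∨ (q2 → q4)) ∧ q3))), (¬q6 → ¬q4)):
    (q3 ∧ ((q1 → q3) → (¬(q2 ∨ (q2 → q4)) ∧ q3))): α-rule — add q3, ((q1 → q3) → (¬(q2 ∨ (q2 → q4)) ∧ q3)).
    (¬q6 → ¬q4): β-rule — branch into ¬¬q6  //  ¬q4.
      branch 1.1 (add ¬¬q6):
        ((q1 → q3) → (¬(q2 ∨ (q2 → q4)) ∧ q3)): β-rule — branch into ¬(q1 → q3)  //  (¬(q2 ∨ (q2 → q4)) ∧ q3).
          branch 1.1.1 (add ¬(q1 → q3)):
            ¬(q1 → q3): α-rule — add q1, ¬q3.
            × closes — contains both q3 and ¬q3.
          branch 1.1.2 (add (¬(q2 ∨ (q2 → q4)) ∧ q3)):
            (¬(q2 ∨ (q2 → q4)) ∧ q3): α-rule — add ¬(q2 ∨ (q2 → q4)), q3.
            ¬(q2 ∨ (q2 → q4)): α-rule — add ¬q2, ¬(q2 → q4).
            ¬(q2 → q4): α-rule — add q2, ¬q4.
            × closes — contains both q2 and ¬q2.
      branch 1.2 (add ¬q4):
        ((q1 → q3) → (¬(q2 ∨ (q2 → q4)) ∧ q3)): β-rule — branch into ¬(q1 → q3)  //  (¬(q2 ∨ (q2 → q4)) ∧ q3).
          branch 1.2.1 (add ¬(q1 → q3)):
            ¬(q1 → q3): α-rule — add q1, ¬q3.
            × closes — contains both q3 and ¬q3.
          branch 1.2.2 (add (¬(q2 ∨ (q2 → q4)) ∧ q3)):
            (¬(q2 ∨ (q2 → q4)) ∧ q3): α-rule — add ¬(q2 ∨ (q2 → q4)), q3.
            ¬(q2 ∨ (q2 → q4)): α-rule — add ¬q2, ¬(q2 → q4).
            ¬(q2 → q4): α-rule — add q2, ¬q4.
            × closes — contains both q2 and ¬q2.
  branch 2 (add ¬(q3 ∧ ((q1 → q3) → (¬(q2 ∨ (q2 → q4)) ∧ q3))), ¬(¬q6 → ¬q4)):
    ¬(¬q6 → ¬q4): α-rule — add ¬q6, ¬¬q4.
    ¬(q3 ∧ ((q1 → q3) → (¬(q2 ∨ (q2 → q4)) ∧ q3))): β-rule — branch into ¬q3  //  ¬((q1 → q3) → (¬(q2 ∨ (q2 → q4)) ∧ q3)).
      branch 2.1 (add ¬q3):
        ○ open, literals {q3=false, q4=true, q6=false}.
      branch 2.2 (add ¬((q1 → q3) → (¬(q2 ∨ (q2 → q4)) ∧ q3))):
        ¬((q1 → q3) → (¬(q2 ∨ (q2 → q4)) ∧ q3)): α-rule — add (q1 → q3), ¬(¬(q2 ∨ (q2 → q4)) ∧ q3).
        (q1 → q3): β-rule — branch into ¬q1  //  q3.
          branch 2.2.1 (add ¬q1):
            ¬(¬(q2 ∨ (q2 → q4)) ∧ q3): β-rule — branch into ¬¬(q2 ∨ (q2 → q4))  //  ¬q3.
              branch 2.2.1.1 (add ¬¬(q2 ∨ (q2 → q4))):
                ¬¬(q2 ∨ (q2 → q4)): β-rule — branch into q2  //  (q2 → q4).
                  branch 2.2.1.1.1 (add q2):
                    ○ open, literals {q1=false, q2=true, q4=true, q6=false}.
                  branch 2.2.1.1.2 (add (q2 → q4)):
                    (q2 → q4): β-rule — branch into ¬q2  //  q4.
                      branch 2.2.1.1.2.1 (add ¬q2):
                        ○ open, literals {q1=false, q2=false, q4=true, q6=false}.
                      branch 2.2.1.1.2.2 (add q4):
                        ○ open, literals {q1=false, q4=true, q6=false}.
              branch 2.2.1.2 (add ¬q3):
                ○ open, literals {q1=false, q3=false, q4=true, q6=false}.
          branch 2.2.2 (add q3):
            ¬(¬(q2 ∨ (q2 → q4)) ∧ q3): β-rule — branch into ¬¬(q2 ∨ (q2 → q4))  //  ¬q3.
              branch 2.2.2.1 (add ¬¬(q2 ∨ (q2 → q4))):
                ¬¬(q2 ∨ (q2 → q4)): β-rule — branch into q2  //  (q2 → q4).
                  branch 2.2.2.1.1 (add q2):
                    ○ open, literals {q2=true, q3=true, q4=true, q6=false}.
                  branch 2.2.2.1.2 (add (q2 → q4)):
                    (q2 → q4): β-rule — branch into ¬q2  //  q4.
                      branch 2.2.2.1.2.1 (add ¬q2):
                        ○ open, literals {q2=false, q3=true, q4=true, q6=false}.
                      branch 2.2.2.1.2.2 (add q4):
                        ○ open, literals {q3=true, q4=true, q6=false}.
              branch 2.2.2.2 (add ¬q3):
                × closes — contains both q3 and ¬q3.
5 branches closed, 8 open.
Each open branch fixes some atoms; the unmentioned ones are free. Counting distinct full assignments: branch {q3=false, q4=true, q6=false} (q1, q2, q5) contributes 8 new; branch {q1=false, q2=true, q4=true, q6=false} (q3, q5) contributes 2 new; branch {q1=false, q2=false, q4=true, q6=false} (q3, q5) contributes 2 new; branch {q1=false, q4=true, q6=false} (q2, q3, q5) contributes 0 new; branch {q1=false, q3=false, q4=true, q6=false} (q2, q5) contributes 0 new; branch {q2=true, q3=true, q4=true, q6=false} (q1, q5) contributes 2 new; branch {q2=false, q3=true, q4=true, q6=false} (q1, q5) contributes 2 new; branch {q3=true, q4=true, q6=false} (q1, q2, q5) contributes 0 new. Total: 16.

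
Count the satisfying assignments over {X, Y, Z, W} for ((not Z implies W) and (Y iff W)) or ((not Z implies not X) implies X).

Initial set: {(((not Z implies W) and (Y iff W)) or ((not Z implies not X) implies X))}.
(((not Z implies W) and (Y iff W)) or ((not Z implies not X) implies X)): β-rule — branch into ((not Z implies W) and (Y iff W))  //  ((not Z implies not X) implies X).
  branch 1 (add ((not Z implies W) and (Y iff W))):
    ((not Z implies W) and (Y iff W)): α-rule — add (not Z implies W), (Y iff W).
    (not Z implies W): β-rule — branch into not not Z  //  W.
      branch 1.1 (add not not Z):
        (Y iff W): β-rule — branch into Y, W  //  not Y, not W.
          branch 1.1.1 (add Y, W):
            ○ open, literals {W=1, Y=1, Z=1}.
          branch 1.1.2 (add not Y, not W):
            ○ open, literals {W=0, Y=0, Z=1}.
      branch 1.2 (add W):
        (Y iff W): β-rule — branch into Y, W  //  not Y, not W.
          branch 1.2.1 (add Y, W):
            ○ open, literals {W=1, Y=1}.
          branch 1.2.2 (add not Y, not W):
            × closes — contains both W and not W.
  branch 2 (add ((not Z implies not X) implies X)):
    ((not Z implies not X) implies X): β-rule — branch into not (not Z implies not X)  //  X.
      branch 2.1 (add not (not Z implies not X)):
        not (not Z implies not X): α-rule — add not Z, not not X.
        ○ open, literals {X=1, Z=0}.
      branch 2.2 (add X):
        ○ open, literals {X=1}.
1 branch closed, 5 open.
Each open branch fixes some atoms; the unmentioned ones are free. Counting distinct full assignments: branch {W=1, Y=1, Z=1} (X) contributes 2 new; branch {W=0, Y=0, Z=1} (X) contributes 2 new; branch {W=1, Y=1} (X, Z) contributes 2 new; branch {X=1, Z=0} (Y, W) contributes 3 new; branch {X=1} (Y, Z, W) contributes 2 new. Total: 11.

11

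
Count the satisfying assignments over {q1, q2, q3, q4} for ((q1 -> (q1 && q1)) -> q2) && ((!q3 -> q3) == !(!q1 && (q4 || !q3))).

5

Initial set: {(((q1 -> (q1 && q1)) -> q2) && ((!q3 -> q3) == !(!q1 && (q4 || !q3))))}.
(((q1 -> (q1 && q1)) -> q2) && ((!q3 -> q3) == !(!q1 && (q4 || !q3)))): α-rule — add ((q1 -> (q1 && q1)) -> q2), ((!q3 -> q3) == !(!q1 && (q4 || !q3))).
((q1 -> (q1 && q1)) -> q2): β-rule — branch into !(q1 -> (q1 && q1))  //  q2.
  branch 1 (add !(q1 -> (q1 && q1))):
    !(q1 -> (q1 && q1)): α-rule — add q1, !(q1 && q1).
    ((!q3 -> q3) == !(!q1 && (q4 || !q3))): β-rule — branch into (!q3 -> q3), !(!q1 && (q4 || !q3))  //  !(!q3 -> q3), !!(!q1 && (q4 || !q3)).
      branch 1.1 (add (!q3 -> q3), !(!q1 && (q4 || !q3))):
        !(q1 && q1): β-rule — branch into !q1  //  !q1.
          branch 1.1.1 (add !q1):
            × closes — contains both q1 and !q1.
          branch 1.1.2 (add !q1):
            × closes — contains both q1 and !q1.
      branch 1.2 (add !(!q3 -> q3), !!(!q1 && (q4 || !q3))):
        !(!q3 -> q3): α-rule — add !q3, !q3.
        !!(!q1 && (q4 || !q3)): α-rule — add !q1, (q4 || !q3).
        × closes — contains both q1 and !q1.
  branch 2 (add q2):
    ((!q3 -> q3) == !(!q1 && (q4 || !q3))): β-rule — branch into (!q3 -> q3), !(!q1 && (q4 || !q3))  //  !(!q3 -> q3), !!(!q1 && (q4 || !q3)).
      branch 2.1 (add (!q3 -> q3), !(!q1 && (q4 || !q3))):
        (!q3 -> q3): β-rule — branch into !!q3  //  q3.
          branch 2.1.1 (add !!q3):
            !(!q1 && (q4 || !q3)): β-rule — branch into !!q1  //  !(q4 || !q3).
              branch 2.1.1.1 (add !!q1):
                ○ open, literals {q1=true, q2=true, q3=true}.
              branch 2.1.1.2 (add !(q4 || !q3)):
                !(q4 || !q3): α-rule — add !q4, !!q3.
                ○ open, literals {q2=true, q3=true, q4=false}.
          branch 2.1.2 (add q3):
            !(!q1 && (q4 || !q3)): β-rule — branch into !!q1  //  !(q4 || !q3).
              branch 2.1.2.1 (add !!q1):
                ○ open, literals {q1=true, q2=true, q3=true}.
              branch 2.1.2.2 (add !(q4 || !q3)):
                !(q4 || !q3): α-rule — add !q4, !!q3.
                ○ open, literals {q2=true, q3=true, q4=false}.
      branch 2.2 (add !(!q3 -> q3), !!(!q1 && (q4 || !q3))):
        !(!q3 -> q3): α-rule — add !q3, !q3.
        !!(!q1 && (q4 || !q3)): α-rule — add !q1, (q4 || !q3).
        (q4 || !q3): β-rule — branch into q4  //  !q3.
          branch 2.2.1 (add q4):
            ○ open, literals {q1=false, q2=true, q3=false, q4=true}.
          branch 2.2.2 (add !q3):
            ○ open, literals {q1=false, q2=true, q3=false}.
3 branches closed, 6 open.
Each open branch fixes some atoms; the unmentioned ones are free. Counting distinct full assignments: branch {q1=true, q2=true, q3=true} (q4) contributes 2 new; branch {q2=true, q3=true, q4=false} (q1) contributes 1 new; branch {q1=true, q2=true, q3=true} (q4) contributes 0 new; branch {q2=true, q3=true, q4=false} (q1) contributes 0 new; branch {q1=false, q2=true, q3=false, q4=true} (none free) contributes 1 new; branch {q1=false, q2=true, q3=false} (q4) contributes 1 new. Total: 5.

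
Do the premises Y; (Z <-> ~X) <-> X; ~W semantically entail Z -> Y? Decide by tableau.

Yes

Initial set: {Y; ((Z <-> ~X) <-> X); ~W; ~(Z -> Y)}.
~(Z -> Y): α-rule — add Z, ~Y.
× closes — contains both Y and ~Y.
All 1 branch closes.
Every branch closed, so the premises entail the conclusion.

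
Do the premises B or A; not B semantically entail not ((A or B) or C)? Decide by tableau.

Initial set: {(B or A); not B; not not ((A or B) or C)}.
(B or A): β-rule — branch into B  //  A.
  branch 1 (add B):
    × closes — contains both B and not B.
  branch 2 (add A):
    not not ((A or B) or C): β-rule — branch into (A or B)  //  C.
      branch 2.1 (add (A or B)):
        (A or B): β-rule — branch into A  //  B.
          branch 2.1.1 (add A):
            ○ open, literals {A=true, B=false}.
          branch 2.1.2 (add B):
            × closes — contains both B and not B.
      branch 2.2 (add C):
        ○ open, literals {A=true, B=false, C=true}.
2 branches closed, 2 open.
An open branch gives a countermodel: A=true, B=false (unmentioned atoms arbitrary); the premises hold there but the conclusion fails.

No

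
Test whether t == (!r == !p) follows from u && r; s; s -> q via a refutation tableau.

No

Initial set: {(u && r); s; (s -> q); !(t == (!r == !p))}.
(u && r): α-rule — add u, r.
(s -> q): β-rule — branch into !s  //  q.
  branch 1 (add !s):
    × closes — contains both s and !s.
  branch 2 (add q):
    !(t == (!r == !p)): β-rule — branch into t, !(!r == !p)  //  !t, (!r == !p).
      branch 2.1 (add t, !(!r == !p)):
        !(!r == !p): β-rule — branch into !r, !!p  //  !!r, !p.
          branch 2.1.1 (add !r, !!p):
            × closes — contains both r and !r.
          branch 2.1.2 (add !!r, !p):
            ○ open, literals {p=F, q=T, r=T, s=T, t=T, u=T}.
      branch 2.2 (add !t, (!r == !p)):
        (!r == !p): β-rule — branch into !r, !p  //  !!r, !!p.
          branch 2.2.1 (add !r, !p):
            × closes — contains both r and !r.
          branch 2.2.2 (add !!r, !!p):
            ○ open, literals {p=T, q=T, r=T, s=T, t=F, u=T}.
3 branches closed, 2 open.
An open branch gives a countermodel: p=F, q=T, r=T, s=T, t=T, u=T (unmentioned atoms arbitrary); the premises hold there but the conclusion fails.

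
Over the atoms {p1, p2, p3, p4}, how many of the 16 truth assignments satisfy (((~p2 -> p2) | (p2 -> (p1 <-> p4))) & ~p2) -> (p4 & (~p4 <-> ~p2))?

8

Initial set: {((((~p2 -> p2) | (p2 -> (p1 <-> p4))) & ~p2) -> (p4 & (~p4 <-> ~p2)))}.
((((~p2 -> p2) | (p2 -> (p1 <-> p4))) & ~p2) -> (p4 & (~p4 <-> ~p2))): β-rule — branch into ~(((~p2 -> p2) | (p2 -> (p1 <-> p4))) & ~p2)  //  (p4 & (~p4 <-> ~p2)).
  branch 1 (add ~(((~p2 -> p2) | (p2 -> (p1 <-> p4))) & ~p2)):
    ~(((~p2 -> p2) | (p2 -> (p1 <-> p4))) & ~p2): β-rule — branch into ~((~p2 -> p2) | (p2 -> (p1 <-> p4)))  //  ~~p2.
      branch 1.1 (add ~((~p2 -> p2) | (p2 -> (p1 <-> p4)))):
        ~((~p2 -> p2) | (p2 -> (p1 <-> p4))): α-rule — add ~(~p2 -> p2), ~(p2 -> (p1 <-> p4)).
        ~(~p2 -> p2): α-rule — add ~p2, ~p2.
        ~(p2 -> (p1 <-> p4)): α-rule — add p2, ~(p1 <-> p4).
        × closes — contains both p2 and ~p2.
      branch 1.2 (add ~~p2):
        ○ open, literals {p2=true}.
  branch 2 (add (p4 & (~p4 <-> ~p2))):
    (p4 & (~p4 <-> ~p2)): α-rule — add p4, (~p4 <-> ~p2).
    (~p4 <-> ~p2): β-rule — branch into ~p4, ~p2  //  ~~p4, ~~p2.
      branch 2.1 (add ~p4, ~p2):
        × closes — contains both p4 and ~p4.
      branch 2.2 (add ~~p4, ~~p2):
        ○ open, literals {p2=true, p4=true}.
2 branches closed, 2 open.
Each open branch fixes some atoms; the unmentioned ones are free. Counting distinct full assignments: branch {p2=true} (p1, p3, p4) contributes 8 new; branch {p2=true, p4=true} (p1, p3) contributes 0 new. Total: 8.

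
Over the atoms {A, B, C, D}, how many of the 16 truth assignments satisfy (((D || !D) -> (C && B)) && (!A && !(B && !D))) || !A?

8

Initial set: {((((D || !D) -> (C && B)) && (!A && !(B && !D))) || !A)}.
((((D || !D) -> (C && B)) && (!A && !(B && !D))) || !A): β-rule — branch into (((D || !D) -> (C && B)) && (!A && !(B && !D)))  //  !A.
  branch 1 (add (((D || !D) -> (C && B)) && (!A && !(B && !D)))):
    (((D || !D) -> (C && B)) && (!A && !(B && !D))): α-rule — add ((D || !D) -> (C && B)), (!A && !(B && !D)).
    (!A && !(B && !D)): α-rule — add !A, !(B && !D).
    ((D || !D) -> (C && B)): β-rule — branch into !(D || !D)  //  (C && B).
      branch 1.1 (add !(D || !D)):
        !(D || !D): α-rule — add !D, !!D.
        × closes — contains both D and !D.
      branch 1.2 (add (C && B)):
        (C && B): α-rule — add C, B.
        !(B && !D): β-rule — branch into !B  //  !!D.
          branch 1.2.1 (add !B):
            × closes — contains both B and !B.
          branch 1.2.2 (add !!D):
            ○ open, literals {A=F, B=T, C=T, D=T}.
  branch 2 (add !A):
    ○ open, literals {A=F}.
2 branches closed, 2 open.
Each open branch fixes some atoms; the unmentioned ones are free. Counting distinct full assignments: branch {A=F, B=T, C=T, D=T} (none free) contributes 1 new; branch {A=F} (B, C, D) contributes 7 new. Total: 8.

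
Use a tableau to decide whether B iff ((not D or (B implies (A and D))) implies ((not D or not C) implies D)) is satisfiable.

Initial set: {T (B iff ((not D or (B implies (A and D))) implies ((not D or not C) implies D)))}.
T (B iff ((not D or (B implies (A and D))) implies ((not D or not C) implies D))): β-rule — branch into T B, T ((not D or (B implies (A and D))) implies ((not D or not C) implies D))  //  F B, F ((not D or (B implies (A and D))) implies ((not D or not C) implies D)).
  branch 1 (add T B, T ((not D or (B implies (A and D))) implies ((not D or not C) implies D))):
    T ((not D or (B implies (A and D))) implies ((not D or not C) implies D)): β-rule — branch into F (not D or (B implies (A and D)))  //  T ((not D or not C) implies D).
      branch 1.1 (add F (not D or (B implies (A and D)))):
        F (not D or (B implies (A and D))): α-rule — add F not D, F (B implies (A and D)).
        F (B implies (A and D)): α-rule — add T B, F (A and D).
        F (A and D): β-rule — branch into F A  //  F D.
          branch 1.1.1 (add F A):
            ○ open, literals {A=0, B=1, D=1}.
          branch 1.1.2 (add F D):
            × closes — contains both D and not D.
      branch 1.2 (add T ((not D or not C) implies D)):
        T ((not D or not C) implies D): β-rule — branch into F (not D or not C)  //  T D.
          branch 1.2.1 (add F (not D or not C)):
            F (not D or not C): α-rule — add F not D, F not C.
            ○ open, literals {B=1, C=1, D=1}.
          branch 1.2.2 (add T D):
            ○ open, literals {B=1, D=1}.
  branch 2 (add F B, F ((not D or (B implies (A and D))) implies ((not D or not C) implies D))):
    F ((not D or (B implies (A and D))) implies ((not D or not C) implies D)): α-rule — add T (not D or (B implies (A and D))), F ((not D or not C) implies D).
    F ((not D or not C) implies D): α-rule — add T (not D or not C), F D.
    T (not D or (B implies (A and D))): β-rule — branch into T not D  //  T (B implies (A and D)).
      branch 2.1 (add T not D):
        T (not D or not C): β-rule — branch into T not D  //  T not C.
          branch 2.1.1 (add T not D):
            ○ open, literals {B=0, D=0}.
          branch 2.1.2 (add T not C):
            ○ open, literals {B=0, C=0, D=0}.
      branch 2.2 (add T (B implies (A and D))):
        T (not D or not C): β-rule — branch into T not D  //  T not C.
          branch 2.2.1 (add T not D):
            T (B implies (A and D)): β-rule — branch into F B  //  T (A and D).
              branch 2.2.1.1 (add F B):
                ○ open, literals {B=0, D=0}.
              branch 2.2.1.2 (add T (A and D)):
                T (A and D): α-rule — add T A, T D.
                × closes — contains both D and not D.
          branch 2.2.2 (add T not C):
            T (B implies (A and D)): β-rule — branch into F B  //  T (A and D).
              branch 2.2.2.1 (add F B):
                ○ open, literals {B=0, C=0, D=0}.
              branch 2.2.2.2 (add T (A and D)):
                T (A and D): α-rule — add T A, T D.
                × closes — contains both D and not D.
3 branches closed, 7 open.
An open branch gives a satisfying assignment: A=0, B=1, D=1.

Satisfiable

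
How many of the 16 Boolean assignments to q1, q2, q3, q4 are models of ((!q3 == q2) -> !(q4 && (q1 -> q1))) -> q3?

10

Initial set: {(((!q3 == q2) -> !(q4 && (q1 -> q1))) -> q3)}.
(((!q3 == q2) -> !(q4 && (q1 -> q1))) -> q3): β-rule — branch into !((!q3 == q2) -> !(q4 && (q1 -> q1)))  //  q3.
  branch 1 (add !((!q3 == q2) -> !(q4 && (q1 -> q1)))):
    !((!q3 == q2) -> !(q4 && (q1 -> q1))): α-rule — add (!q3 == q2), !!(q4 && (q1 -> q1)).
    !!(q4 && (q1 -> q1)): α-rule — add q4, (q1 -> q1).
    (!q3 == q2): β-rule — branch into !q3, q2  //  !!q3, !q2.
      branch 1.1 (add !q3, q2):
        (q1 -> q1): β-rule — branch into !q1  //  q1.
          branch 1.1.1 (add !q1):
            ○ open, literals {q1=F, q2=T, q3=F, q4=T}.
          branch 1.1.2 (add q1):
            ○ open, literals {q1=T, q2=T, q3=F, q4=T}.
      branch 1.2 (add !!q3, !q2):
        (q1 -> q1): β-rule — branch into !q1  //  q1.
          branch 1.2.1 (add !q1):
            ○ open, literals {q1=F, q2=F, q3=T, q4=T}.
          branch 1.2.2 (add q1):
            ○ open, literals {q1=T, q2=F, q3=T, q4=T}.
  branch 2 (add q3):
    ○ open, literals {q3=T}.
0 branches closed, 5 open.
Each open branch fixes some atoms; the unmentioned ones are free. Counting distinct full assignments: branch {q1=F, q2=T, q3=F, q4=T} (none free) contributes 1 new; branch {q1=T, q2=T, q3=F, q4=T} (none free) contributes 1 new; branch {q1=F, q2=F, q3=T, q4=T} (none free) contributes 1 new; branch {q1=T, q2=F, q3=T, q4=T} (none free) contributes 1 new; branch {q3=T} (q1, q2, q4) contributes 6 new. Total: 10.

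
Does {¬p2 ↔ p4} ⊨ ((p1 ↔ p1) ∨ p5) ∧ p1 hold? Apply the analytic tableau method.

Initial set: {T (¬p2 ↔ p4); F (((p1 ↔ p1) ∨ p5) ∧ p1)}.
T (¬p2 ↔ p4): β-rule — branch into T ¬p2, T p4  //  F ¬p2, F p4.
  branch 1 (add T ¬p2, T p4):
    F (((p1 ↔ p1) ∨ p5) ∧ p1): β-rule — branch into F ((p1 ↔ p1) ∨ p5)  //  F p1.
      branch 1.1 (add F ((p1 ↔ p1) ∨ p5)):
        F ((p1 ↔ p1) ∨ p5): α-rule — add F (p1 ↔ p1), F p5.
        F (p1 ↔ p1): β-rule — branch into T p1, F p1  //  F p1, T p1.
          branch 1.1.1 (add T p1, F p1):
            × closes — contains both p1 and ¬p1.
          branch 1.1.2 (add F p1, T p1):
            × closes — contains both p1 and ¬p1.
      branch 1.2 (add F p1):
        ○ open, literals {p1=0, p2=0, p4=1}.
  branch 2 (add F ¬p2, F p4):
    F (((p1 ↔ p1) ∨ p5) ∧ p1): β-rule — branch into F ((p1 ↔ p1) ∨ p5)  //  F p1.
      branch 2.1 (add F ((p1 ↔ p1) ∨ p5)):
        F ((p1 ↔ p1) ∨ p5): α-rule — add F (p1 ↔ p1), F p5.
        F (p1 ↔ p1): β-rule — branch into T p1, F p1  //  F p1, T p1.
          branch 2.1.1 (add T p1, F p1):
            × closes — contains both p1 and ¬p1.
          branch 2.1.2 (add F p1, T p1):
            × closes — contains both p1 and ¬p1.
      branch 2.2 (add F p1):
        ○ open, literals {p1=0, p2=1, p4=0}.
4 branches closed, 2 open.
An open branch gives a countermodel: p1=0, p2=0, p4=1 (unmentioned atoms arbitrary); the premises hold there but the conclusion fails.

No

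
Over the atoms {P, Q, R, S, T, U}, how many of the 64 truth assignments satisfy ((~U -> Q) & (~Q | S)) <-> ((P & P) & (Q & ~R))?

Initial set: {(((~U -> Q) & (~Q | S)) <-> ((P & P) & (Q & ~R)))}.
(((~U -> Q) & (~Q | S)) <-> ((P & P) & (Q & ~R))): β-rule — branch into ((~U -> Q) & (~Q | S)), ((P & P) & (Q & ~R))  //  ~((~U -> Q) & (~Q | S)), ~((P & P) & (Q & ~R)).
  branch 1 (add ((~U -> Q) & (~Q | S)), ((P & P) & (Q & ~R))):
    ((~U -> Q) & (~Q | S)): α-rule — add (~U -> Q), (~Q | S).
    ((P & P) & (Q & ~R)): α-rule — add (P & P), (Q & ~R).
    (P & P): α-rule — add P, P.
    (Q & ~R): α-rule — add Q, ~R.
    (~U -> Q): β-rule — branch into ~~U  //  Q.
      branch 1.1 (add ~~U):
        (~Q | S): β-rule — branch into ~Q  //  S.
          branch 1.1.1 (add ~Q):
            × closes — contains both Q and ~Q.
          branch 1.1.2 (add S):
            ○ open, literals {P=T, Q=T, R=F, S=T, U=T}.
      branch 1.2 (add Q):
        (~Q | S): β-rule — branch into ~Q  //  S.
          branch 1.2.1 (add ~Q):
            × closes — contains both Q and ~Q.
          branch 1.2.2 (add S):
            ○ open, literals {P=T, Q=T, R=F, S=T}.
  branch 2 (add ~((~U -> Q) & (~Q | S)), ~((P & P) & (Q & ~R))):
    ~((~U -> Q) & (~Q | S)): β-rule — branch into ~(~U -> Q)  //  ~(~Q | S).
      branch 2.1 (add ~(~U -> Q)):
        ~(~U -> Q): α-rule — add ~U, ~Q.
        ~((P & P) & (Q & ~R)): β-rule — branch into ~(P & P)  //  ~(Q & ~R).
          branch 2.1.1 (add ~(P & P)):
            ~(P & P): β-rule — branch into ~P  //  ~P.
              branch 2.1.1.1 (add ~P):
                ○ open, literals {P=F, Q=F, U=F}.
              branch 2.1.1.2 (add ~P):
                ○ open, literals {P=F, Q=F, U=F}.
          branch 2.1.2 (add ~(Q & ~R)):
            ~(Q & ~R): β-rule — branch into ~Q  //  ~~R.
              branch 2.1.2.1 (add ~Q):
                ○ open, literals {Q=F, U=F}.
              branch 2.1.2.2 (add ~~R):
                ○ open, literals {Q=F, R=T, U=F}.
      branch 2.2 (add ~(~Q | S)):
        ~(~Q | S): α-rule — add ~~Q, ~S.
        ~((P & P) & (Q & ~R)): β-rule — branch into ~(P & P)  //  ~(Q & ~R).
          branch 2.2.1 (add ~(P & P)):
            ~(P & P): β-rule — branch into ~P  //  ~P.
              branch 2.2.1.1 (add ~P):
                ○ open, literals {P=F, Q=T, S=F}.
              branch 2.2.1.2 (add ~P):
                ○ open, literals {P=F, Q=T, S=F}.
          branch 2.2.2 (add ~(Q & ~R)):
            ~(Q & ~R): β-rule — branch into ~Q  //  ~~R.
              branch 2.2.2.1 (add ~Q):
                × closes — contains both Q and ~Q.
              branch 2.2.2.2 (add ~~R):
                ○ open, literals {Q=T, R=T, S=F}.
3 branches closed, 9 open.
Each open branch fixes some atoms; the unmentioned ones are free. Counting distinct full assignments: branch {P=T, Q=T, R=F, S=T, U=T} (T) contributes 2 new; branch {P=T, Q=T, R=F, S=T} (T, U) contributes 2 new; branch {P=F, Q=F, U=F} (R, S, T) contributes 8 new; branch {P=F, Q=F, U=F} (R, S, T) contributes 0 new; branch {Q=F, U=F} (P, R, S, T) contributes 8 new; branch {Q=F, R=T, U=F} (P, S, T) contributes 0 new; branch {P=F, Q=T, S=F} (R, T, U) contributes 8 new; branch {P=F, Q=T, S=F} (R, T, U) contributes 0 new; branch {Q=T, R=T, S=F} (P, T, U) contributes 4 new. Total: 32.

32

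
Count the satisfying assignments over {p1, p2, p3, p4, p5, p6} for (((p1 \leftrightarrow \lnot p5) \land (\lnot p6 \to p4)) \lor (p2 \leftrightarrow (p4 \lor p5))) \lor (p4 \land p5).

48

Initial set: {T ((((p1 \leftrightarrow \lnot p5) \land (\lnot p6 \to p4)) \lor (p2 \leftrightarrow (p4 \lor p5))) \lor (p4 \land p5))}.
T ((((p1 \leftrightarrow \lnot p5) \land (\lnot p6 \to p4)) \lor (p2 \leftrightarrow (p4 \lor p5))) \lor (p4 \land p5)): β-rule — branch into T (((p1 \leftrightarrow \lnot p5) \land (\lnot p6 \to p4)) \lor (p2 \leftrightarrow (p4 \lor p5)))  //  T (p4 \land p5).
  branch 1 (add T (((p1 \leftrightarrow \lnot p5) \land (\lnot p6 \to p4)) \lor (p2 \leftrightarrow (p4 \lor p5)))):
    T (((p1 \leftrightarrow \lnot p5) \land (\lnot p6 \to p4)) \lor (p2 \leftrightarrow (p4 \lor p5))): β-rule — branch into T ((p1 \leftrightarrow \lnot p5) \land (\lnot p6 \to p4))  //  T (p2 \leftrightarrow (p4 \lor p5)).
      branch 1.1 (add T ((p1 \leftrightarrow \lnot p5) \land (\lnot p6 \to p4))):
        T ((p1 \leftrightarrow \lnot p5) \land (\lnot p6 \to p4)): α-rule — add T (p1 \leftrightarrow \lnot p5), T (\lnot p6 \to p4).
        T (p1 \leftrightarrow \lnot p5): β-rule — branch into T p1, T \lnot p5  //  F p1, F \lnot p5.
          branch 1.1.1 (add T p1, T \lnot p5):
            T (\lnot p6 \to p4): β-rule — branch into F \lnot p6  //  T p4.
              branch 1.1.1.1 (add F \lnot p6):
                ○ open, literals {p1=1, p5=0, p6=1}.
              branch 1.1.1.2 (add T p4):
                ○ open, literals {p1=1, p4=1, p5=0}.
          branch 1.1.2 (add F p1, F \lnot p5):
            T (\lnot p6 \to p4): β-rule — branch into F \lnot p6  //  T p4.
              branch 1.1.2.1 (add F \lnot p6):
                ○ open, literals {p1=0, p5=1, p6=1}.
              branch 1.1.2.2 (add T p4):
                ○ open, literals {p1=0, p4=1, p5=1}.
      branch 1.2 (add T (p2 \leftrightarrow (p4 \lor p5))):
        T (p2 \leftrightarrow (p4 \lor p5)): β-rule — branch into T p2, T (p4 \lor p5)  //  F p2, F (p4 \lor p5).
          branch 1.2.1 (add T p2, T (p4 \lor p5)):
            T (p4 \lor p5): β-rule — branch into T p4  //  T p5.
              branch 1.2.1.1 (add T p4):
                ○ open, literals {p2=1, p4=1}.
              branch 1.2.1.2 (add T p5):
                ○ open, literals {p2=1, p5=1}.
          branch 1.2.2 (add F p2, F (p4 \lor p5)):
            F (p4 \lor p5): α-rule — add F p4, F p5.
            ○ open, literals {p2=0, p4=0, p5=0}.
  branch 2 (add T (p4 \land p5)):
    T (p4 \land p5): α-rule — add T p4, T p5.
    ○ open, literals {p4=1, p5=1}.
0 branches closed, 8 open.
Each open branch fixes some atoms; the unmentioned ones are free. Counting distinct full assignments: branch {p1=1, p5=0, p6=1} (p2, p3, p4) contributes 8 new; branch {p1=1, p4=1, p5=0} (p2, p3, p6) contributes 4 new; branch {p1=0, p5=1, p6=1} (p2, p3, p4) contributes 8 new; branch {p1=0, p4=1, p5=1} (p2, p3, p6) contributes 4 new; branch {p2=1, p4=1} (p1, p3, p5, p6) contributes 8 new; branch {p2=1, p5=1} (p1, p3, p4, p6) contributes 6 new; branch {p2=0, p4=0, p5=0} (p1, p3, p6) contributes 6 new; branch {p4=1, p5=1} (p1, p2, p3, p6) contributes 4 new. Total: 48.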